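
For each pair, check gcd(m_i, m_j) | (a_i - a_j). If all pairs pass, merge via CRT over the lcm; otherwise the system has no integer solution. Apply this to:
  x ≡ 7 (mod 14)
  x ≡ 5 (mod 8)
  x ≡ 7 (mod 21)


Moduli 14, 8, 21 are not pairwise coprime, so CRT works modulo lcm(m_i) when all pairwise compatibility conditions hold.
Pairwise compatibility: gcd(m_i, m_j) must divide a_i - a_j for every pair.
Merge one congruence at a time:
  Start: x ≡ 7 (mod 14).
  Combine with x ≡ 5 (mod 8): gcd(14, 8) = 2; 5 - 7 = -2, which IS divisible by 2, so compatible.
    Write x = 7 + 14·t and substitute into x ≡ 5 (mod 8): 14·t ≡ 5 − 7 = -2 (mod 8).
    Divide the congruence (and modulus) by g = 2: 7·t ≡ -1 (mod 4).
    Reduce coefficients mod 4: 3·t ≡ 3 (mod 4).
    The inverse of 3 mod 4 is 3 (since 3·3 = 9 = 2·4 + 1), so t ≡ 3·3 = 9 ≡ 1 (mod 4).
    Then x = 7 + 14·1 = 21, valid modulo lcm(14, 8) = 56: x ≡ 21 (mod 56).
  Combine with x ≡ 7 (mod 21): gcd(56, 21) = 7; 7 - 21 = -14, which IS divisible by 7, so compatible.
    Write x = 21 + 56·t and substitute into x ≡ 7 (mod 21): 56·t ≡ 7 − 21 = -14 (mod 21).
    Divide the congruence (and modulus) by g = 7: 8·t ≡ -2 (mod 3).
    Reduce coefficients mod 3: 2·t ≡ 1 (mod 3).
    The inverse of 2 mod 3 is 2 (since 2·2 = 4 = 1·3 + 1), so t ≡ 2·1 = 2 ≡ 2 (mod 3).
    Then x = 21 + 56·2 = 133, valid modulo lcm(56, 21) = 168: x ≡ 133 (mod 168).
Verify: 133 mod 14 = 7, 133 mod 8 = 5, 133 mod 21 = 7.

x ≡ 133 (mod 168).


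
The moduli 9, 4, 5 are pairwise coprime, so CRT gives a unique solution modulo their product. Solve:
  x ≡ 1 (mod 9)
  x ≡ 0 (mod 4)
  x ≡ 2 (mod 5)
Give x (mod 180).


Moduli 9, 4, 5 are pairwise coprime; by CRT there is a unique solution modulo M = 9 · 4 · 5 = 180.
Solve pairwise, accumulating the modulus:
  Start with x ≡ 1 (mod 9).
  Combine with x ≡ 0 (mod 4): since gcd(9, 4) = 1, we get a unique residue mod 36.
    Write x = 1 + 9·t and substitute into x ≡ 0 (mod 4): 9·t ≡ 0 − 1 = -1 (mod 4).
    Reduce coefficients mod 4: 1·t ≡ 3 (mod 4).
    So t ≡ 3 (mod 4).
    Then x = 1 + 9·3 = 28, valid modulo lcm(9, 4) = 36: x ≡ 28 (mod 36).
  Combine with x ≡ 2 (mod 5): since gcd(36, 5) = 1, we get a unique residue mod 180.
    Write x = 28 + 36·t and substitute into x ≡ 2 (mod 5): 36·t ≡ 2 − 28 = -26 (mod 5).
    Reduce coefficients mod 5: 1·t ≡ 4 (mod 5).
    So t ≡ 4 (mod 5).
    Then x = 28 + 36·4 = 172, valid modulo lcm(36, 5) = 180: x ≡ 172 (mod 180).
Verify: 172 mod 9 = 1 ✓, 172 mod 4 = 0 ✓, 172 mod 5 = 2 ✓.

x ≡ 172 (mod 180).


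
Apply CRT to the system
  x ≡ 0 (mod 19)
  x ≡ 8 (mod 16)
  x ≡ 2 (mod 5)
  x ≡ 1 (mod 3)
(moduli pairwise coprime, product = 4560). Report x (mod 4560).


Product of moduli M = 19 · 16 · 5 · 3 = 4560.
Merge one congruence at a time:
  Start: x ≡ 0 (mod 19).
  Combine with x ≡ 8 (mod 16); new modulus lcm = 304.
    Write x = 0 + 19·t and substitute into x ≡ 8 (mod 16): 19·t ≡ 8 − 0 = 8 (mod 16).
    Reduce coefficients mod 16: 3·t ≡ 8 (mod 16).
    The inverse of 3 mod 16 is 11 (since 3·11 = 33 = 2·16 + 1), so t ≡ 11·8 = 88 ≡ 8 (mod 16).
    Then x = 0 + 19·8 = 152, valid modulo lcm(19, 16) = 304: x ≡ 152 (mod 304).
  Combine with x ≡ 2 (mod 5); new modulus lcm = 1520.
    Write x = 152 + 304·t and substitute into x ≡ 2 (mod 5): 304·t ≡ 2 − 152 = -150 (mod 5).
    Reduce coefficients mod 5: 4·t ≡ 0 (mod 5).
    The inverse of 4 mod 5 is 4 (since 4·4 = 16 = 3·5 + 1), so t ≡ 4·0 = 0 ≡ 0 (mod 5).
    Then x = 152 + 304·0 = 152, valid modulo lcm(304, 5) = 1520: x ≡ 152 (mod 1520).
  Combine with x ≡ 1 (mod 3); new modulus lcm = 4560.
    Write x = 152 + 1520·t and substitute into x ≡ 1 (mod 3): 1520·t ≡ 1 − 152 = -151 (mod 3).
    Reduce coefficients mod 3: 2·t ≡ 2 (mod 3).
    The inverse of 2 mod 3 is 2 (since 2·2 = 4 = 1·3 + 1), so t ≡ 2·2 = 4 ≡ 1 (mod 3).
    Then x = 152 + 1520·1 = 1672, valid modulo lcm(1520, 3) = 4560: x ≡ 1672 (mod 4560).
Verify against each original: 1672 mod 19 = 0, 1672 mod 16 = 8, 1672 mod 5 = 2, 1672 mod 3 = 1.

x ≡ 1672 (mod 4560).


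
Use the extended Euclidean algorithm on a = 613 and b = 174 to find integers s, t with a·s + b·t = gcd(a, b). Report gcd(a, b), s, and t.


Euclidean algorithm on (613, 174) — divide until remainder is 0:
  613 = 3 · 174 + 91
  174 = 1 · 91 + 83
  91 = 1 · 83 + 8
  83 = 10 · 8 + 3
  8 = 2 · 3 + 2
  3 = 1 · 2 + 1
  2 = 2 · 1 + 0
gcd(613, 174) = 1.
Track Bezout coefficients alongside the remainders: start with r₀ = 613 = a·1 + b·0 (s = 1, t = 0) and r₁ = 174 = a·0 + b·1 (s = 0, t = 1); each new remainder r_{k+1} = r_{k-1} − q_k·r_k inherits s_{k+1} = s_{k-1} − q_k·s_k, t_{k+1} = t_{k-1} − q_k·t_k, so r_k = a·s_k + b·t_k at every step:
  q = 3: r = 91, s = 1 − 3·0 = 1, t = 0 − 3·1 = -3  (check: 613·1 + 174·(-3) = 91)
  q = 1: r = 83, s = 0 − 1·1 = -1, t = 1 − 1·(-3) = 4  (check: 613·(-1) + 174·4 = 83)
  q = 1: r = 8, s = 1 − 1·(-1) = 2, t = -3 − 1·4 = -7  (check: 613·2 + 174·(-7) = 8)
  q = 10: r = 3, s = -1 − 10·2 = -21, t = 4 − 10·(-7) = 74  (check: 613·(-21) + 174·74 = 3)
  q = 2: r = 2, s = 2 − 2·(-21) = 44, t = -7 − 2·74 = -155  (check: 613·44 + 174·(-155) = 2)
  q = 1: r = 1, s = -21 − 1·44 = -65, t = 74 − 1·(-155) = 229  (check: 613·(-65) + 174·229 = 1)
The row with r = 1 (the gcd) gives the Bezout coefficients s = -65, t = 229.
Result: 613 · (-65) + 174 · (229) = 1.

gcd(613, 174) = 1; s = -65, t = 229 (check: 613·(-65) + 174·229 = 1).


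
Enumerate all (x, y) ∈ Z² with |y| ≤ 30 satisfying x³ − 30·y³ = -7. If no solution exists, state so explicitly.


The equation is x³ - 30y³ = -7. For fixed y, x³ = 30·y³ − 7, so a solution requires the RHS to be a perfect cube.
Strategy: iterate y from -30 to 30, compute RHS = 30·y³ − 7, and check whether it is a (positive or negative) perfect cube.
Check small values of y:
  y = 0: RHS = -7 is not a perfect cube.
  y = 1: RHS = 23 is not a perfect cube.
  y = -1: RHS = -37 is not a perfect cube.
  y = 2: RHS = 233 is not a perfect cube.
  y = -2: RHS = -247 is not a perfect cube.
  y = 3: RHS = 803 is not a perfect cube.
  y = -3: RHS = -817 is not a perfect cube.
Continuing the search up to |y| = 30 finds no solutions either.
No (x, y) in the scanned range satisfies the equation.

No integer solutions with |y| ≤ 30.


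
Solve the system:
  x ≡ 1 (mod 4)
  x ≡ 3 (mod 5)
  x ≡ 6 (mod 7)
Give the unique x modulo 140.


Moduli 4, 5, 7 are pairwise coprime; by CRT there is a unique solution modulo M = 4 · 5 · 7 = 140.
Solve pairwise, accumulating the modulus:
  Start with x ≡ 1 (mod 4).
  Combine with x ≡ 3 (mod 5): since gcd(4, 5) = 1, we get a unique residue mod 20.
    Write x = 1 + 4·t and substitute into x ≡ 3 (mod 5): 4·t ≡ 3 − 1 = 2 (mod 5).
    The inverse of 4 mod 5 is 4 (since 4·4 = 16 = 3·5 + 1), so t ≡ 4·2 = 8 ≡ 3 (mod 5).
    Then x = 1 + 4·3 = 13, valid modulo lcm(4, 5) = 20: x ≡ 13 (mod 20).
  Combine with x ≡ 6 (mod 7): since gcd(20, 7) = 1, we get a unique residue mod 140.
    Write x = 13 + 20·t and substitute into x ≡ 6 (mod 7): 20·t ≡ 6 − 13 = -7 (mod 7).
    Reduce coefficients mod 7: 6·t ≡ 0 (mod 7).
    The inverse of 6 mod 7 is 6 (since 6·6 = 36 = 5·7 + 1), so t ≡ 6·0 = 0 ≡ 0 (mod 7).
    Then x = 13 + 20·0 = 13, valid modulo lcm(20, 7) = 140: x ≡ 13 (mod 140).
Verify: 13 mod 4 = 1 ✓, 13 mod 5 = 3 ✓, 13 mod 7 = 6 ✓.

x ≡ 13 (mod 140).


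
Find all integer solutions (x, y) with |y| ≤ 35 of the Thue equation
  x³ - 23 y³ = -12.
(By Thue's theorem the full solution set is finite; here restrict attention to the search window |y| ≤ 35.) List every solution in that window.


The equation is x³ - 23y³ = -12. For fixed y, x³ = 23·y³ − 12, so a solution requires the RHS to be a perfect cube.
Strategy: iterate y from -35 to 35, compute RHS = 23·y³ − 12, and check whether it is a (positive or negative) perfect cube.
Check small values of y:
  y = 0: RHS = -12 is not a perfect cube.
  y = 1: RHS = 11 is not a perfect cube.
  y = -1: RHS = -35 is not a perfect cube.
  y = 2: RHS = 172 is not a perfect cube.
  y = -2: RHS = -196 is not a perfect cube.
  y = 3: RHS = 609 is not a perfect cube.
  y = -3: RHS = -633 is not a perfect cube.
Continuing the search up to |y| = 35 finds no solutions either.
No (x, y) in the scanned range satisfies the equation.

No integer solutions with |y| ≤ 35.


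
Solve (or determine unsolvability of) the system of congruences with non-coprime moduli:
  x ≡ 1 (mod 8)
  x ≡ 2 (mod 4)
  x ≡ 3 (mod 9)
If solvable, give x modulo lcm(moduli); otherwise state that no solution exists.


Moduli 8, 4, 9 are not pairwise coprime, so CRT works modulo lcm(m_i) when all pairwise compatibility conditions hold.
Pairwise compatibility: gcd(m_i, m_j) must divide a_i - a_j for every pair.
Merge one congruence at a time:
  Start: x ≡ 1 (mod 8).
  Combine with x ≡ 2 (mod 4): gcd(8, 4) = 4, and 2 - 1 = 1 is NOT divisible by 4.
    ⇒ system is inconsistent (no integer solution).

No solution (the system is inconsistent).


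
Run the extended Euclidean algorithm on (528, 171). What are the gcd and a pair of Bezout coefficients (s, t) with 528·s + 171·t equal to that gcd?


Euclidean algorithm on (528, 171) — divide until remainder is 0:
  528 = 3 · 171 + 15
  171 = 11 · 15 + 6
  15 = 2 · 6 + 3
  6 = 2 · 3 + 0
gcd(528, 171) = 3.
Track Bezout coefficients alongside the remainders: start with r₀ = 528 = a·1 + b·0 (s = 1, t = 0) and r₁ = 171 = a·0 + b·1 (s = 0, t = 1); each new remainder r_{k+1} = r_{k-1} − q_k·r_k inherits s_{k+1} = s_{k-1} − q_k·s_k, t_{k+1} = t_{k-1} − q_k·t_k, so r_k = a·s_k + b·t_k at every step:
  q = 3: r = 15, s = 1 − 3·0 = 1, t = 0 − 3·1 = -3  (check: 528·1 + 171·(-3) = 15)
  q = 11: r = 6, s = 0 − 11·1 = -11, t = 1 − 11·(-3) = 34  (check: 528·(-11) + 171·34 = 6)
  q = 2: r = 3, s = 1 − 2·(-11) = 23, t = -3 − 2·34 = -71  (check: 528·23 + 171·(-71) = 3)
The row with r = 3 (the gcd) gives the Bezout coefficients s = 23, t = -71.
Result: 528 · (23) + 171 · (-71) = 3.

gcd(528, 171) = 3; s = 23, t = -71 (check: 528·23 + 171·(-71) = 3).


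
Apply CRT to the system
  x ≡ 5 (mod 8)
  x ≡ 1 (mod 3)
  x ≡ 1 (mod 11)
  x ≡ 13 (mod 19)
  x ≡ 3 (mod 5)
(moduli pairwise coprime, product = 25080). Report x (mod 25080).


Product of moduli M = 8 · 3 · 11 · 19 · 5 = 25080.
Merge one congruence at a time:
  Start: x ≡ 5 (mod 8).
  Combine with x ≡ 1 (mod 3); new modulus lcm = 24.
    Write x = 5 + 8·t and substitute into x ≡ 1 (mod 3): 8·t ≡ 1 − 5 = -4 (mod 3).
    Reduce coefficients mod 3: 2·t ≡ 2 (mod 3).
    The inverse of 2 mod 3 is 2 (since 2·2 = 4 = 1·3 + 1), so t ≡ 2·2 = 4 ≡ 1 (mod 3).
    Then x = 5 + 8·1 = 13, valid modulo lcm(8, 3) = 24: x ≡ 13 (mod 24).
  Combine with x ≡ 1 (mod 11); new modulus lcm = 264.
    Write x = 13 + 24·t and substitute into x ≡ 1 (mod 11): 24·t ≡ 1 − 13 = -12 (mod 11).
    Reduce coefficients mod 11: 2·t ≡ 10 (mod 11).
    The inverse of 2 mod 11 is 6 (since 2·6 = 12 = 1·11 + 1), so t ≡ 6·10 = 60 ≡ 5 (mod 11).
    Then x = 13 + 24·5 = 133, valid modulo lcm(24, 11) = 264: x ≡ 133 (mod 264).
  Combine with x ≡ 13 (mod 19); new modulus lcm = 5016.
    Write x = 133 + 264·t and substitute into x ≡ 13 (mod 19): 264·t ≡ 13 − 133 = -120 (mod 19).
    Reduce coefficients mod 19: 17·t ≡ 13 (mod 19).
    The inverse of 17 mod 19 is 9 (since 17·9 = 153 = 8·19 + 1), so t ≡ 9·13 = 117 ≡ 3 (mod 19).
    Then x = 133 + 264·3 = 925, valid modulo lcm(264, 19) = 5016: x ≡ 925 (mod 5016).
  Combine with x ≡ 3 (mod 5); new modulus lcm = 25080.
    Write x = 925 + 5016·t and substitute into x ≡ 3 (mod 5): 5016·t ≡ 3 − 925 = -922 (mod 5).
    Reduce coefficients mod 5: 1·t ≡ 3 (mod 5).
    So t ≡ 3 (mod 5).
    Then x = 925 + 5016·3 = 15973, valid modulo lcm(5016, 5) = 25080: x ≡ 15973 (mod 25080).
Verify against each original: 15973 mod 8 = 5, 15973 mod 3 = 1, 15973 mod 11 = 1, 15973 mod 19 = 13, 15973 mod 5 = 3.

x ≡ 15973 (mod 25080).


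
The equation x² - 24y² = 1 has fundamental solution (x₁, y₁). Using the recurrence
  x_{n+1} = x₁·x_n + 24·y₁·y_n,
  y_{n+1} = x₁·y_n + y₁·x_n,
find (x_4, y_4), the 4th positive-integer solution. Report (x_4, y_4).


Step 1: Find the fundamental solution (x₁, y₁) of x² - 24y² = 1.
  Expand √24 as a continued fraction. a₀ = ⌊√24⌋ = 4; iterate m_{k+1} = d_k·a_k − m_k, d_{k+1} = (24 − m_{k+1}²)/d_k, a_{k+1} = ⌊(a₀ + m_{k+1})/d_{k+1}⌋ (starting m₀ = 0, d₀ = 1), with convergents p_k = a_k·p_{k-1} + p_{k-2}, q_k = a_k·q_{k-1} + q_{k-2} (p₋₁ = 1, q₋₁ = 0):
  k = 0: a₀ = 4; p₀/q₀ = 4/1; p₀² − 24·q₀² = 16 − 24 = -8.
  k = 1: m = 4, d = 8, a = ⌊(4 + 4)/8⌋ = 1; p/q = (1·4 + 1)/(1·1 + 0) = 5/1; p² − 24·q² = 25 − 24 = 1.
  The first convergent with p² − 24·q² = 1 gives the fundamental solution (x₁, y₁) = (5, 1).
Step 2: Apply the recurrence (x_{n+1}, y_{n+1}) = (x₁x_n + 24y₁y_n, x₁y_n + y₁x_n) repeatedly.
  From (x_1, y_1) = (5, 1): x_2 = 5·5 + 24·1·1 = 49; y_2 = 5·1 + 1·5 = 10.
  From (x_2, y_2) = (49, 10): x_3 = 5·49 + 24·1·10 = 485; y_3 = 5·10 + 1·49 = 99.
  From (x_3, y_3) = (485, 99): x_4 = 5·485 + 24·1·99 = 4801; y_4 = 5·99 + 1·485 = 980.
Step 3: Verify x_4² - 24·y_4² = 23049601 - 23049600 = 1 (should be 1). ✓

(x_1, y_1) = (5, 1); (x_4, y_4) = (4801, 980).


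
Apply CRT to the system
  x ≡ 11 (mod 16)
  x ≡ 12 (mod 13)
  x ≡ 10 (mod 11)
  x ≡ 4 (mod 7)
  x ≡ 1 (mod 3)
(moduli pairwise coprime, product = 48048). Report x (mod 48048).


Product of moduli M = 16 · 13 · 11 · 7 · 3 = 48048.
Merge one congruence at a time:
  Start: x ≡ 11 (mod 16).
  Combine with x ≡ 12 (mod 13); new modulus lcm = 208.
    Write x = 11 + 16·t and substitute into x ≡ 12 (mod 13): 16·t ≡ 12 − 11 = 1 (mod 13).
    Reduce coefficients mod 13: 3·t ≡ 1 (mod 13).
    The inverse of 3 mod 13 is 9 (since 3·9 = 27 = 2·13 + 1), so t ≡ 9·1 = 9 ≡ 9 (mod 13).
    Then x = 11 + 16·9 = 155, valid modulo lcm(16, 13) = 208: x ≡ 155 (mod 208).
  Combine with x ≡ 10 (mod 11); new modulus lcm = 2288.
    Write x = 155 + 208·t and substitute into x ≡ 10 (mod 11): 208·t ≡ 10 − 155 = -145 (mod 11).
    Reduce coefficients mod 11: 10·t ≡ 9 (mod 11).
    The inverse of 10 mod 11 is 10 (since 10·10 = 100 = 9·11 + 1), so t ≡ 10·9 = 90 ≡ 2 (mod 11).
    Then x = 155 + 208·2 = 571, valid modulo lcm(208, 11) = 2288: x ≡ 571 (mod 2288).
  Combine with x ≡ 4 (mod 7); new modulus lcm = 16016.
    Write x = 571 + 2288·t and substitute into x ≡ 4 (mod 7): 2288·t ≡ 4 − 571 = -567 (mod 7).
    Reduce coefficients mod 7: 6·t ≡ 0 (mod 7).
    The inverse of 6 mod 7 is 6 (since 6·6 = 36 = 5·7 + 1), so t ≡ 6·0 = 0 ≡ 0 (mod 7).
    Then x = 571 + 2288·0 = 571, valid modulo lcm(2288, 7) = 16016: x ≡ 571 (mod 16016).
  Combine with x ≡ 1 (mod 3); new modulus lcm = 48048.
    Write x = 571 + 16016·t and substitute into x ≡ 1 (mod 3): 16016·t ≡ 1 − 571 = -570 (mod 3).
    Reduce coefficients mod 3: 2·t ≡ 0 (mod 3).
    The inverse of 2 mod 3 is 2 (since 2·2 = 4 = 1·3 + 1), so t ≡ 2·0 = 0 ≡ 0 (mod 3).
    Then x = 571 + 16016·0 = 571, valid modulo lcm(16016, 3) = 48048: x ≡ 571 (mod 48048).
Verify against each original: 571 mod 16 = 11, 571 mod 13 = 12, 571 mod 11 = 10, 571 mod 7 = 4, 571 mod 3 = 1.

x ≡ 571 (mod 48048).


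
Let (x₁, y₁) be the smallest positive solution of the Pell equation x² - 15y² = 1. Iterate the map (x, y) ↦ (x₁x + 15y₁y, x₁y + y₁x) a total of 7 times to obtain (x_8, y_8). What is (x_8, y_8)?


Step 1: Find the fundamental solution (x₁, y₁) of x² - 15y² = 1.
  Expand √15 as a continued fraction. a₀ = ⌊√15⌋ = 3; iterate m_{k+1} = d_k·a_k − m_k, d_{k+1} = (15 − m_{k+1}²)/d_k, a_{k+1} = ⌊(a₀ + m_{k+1})/d_{k+1}⌋ (starting m₀ = 0, d₀ = 1), with convergents p_k = a_k·p_{k-1} + p_{k-2}, q_k = a_k·q_{k-1} + q_{k-2} (p₋₁ = 1, q₋₁ = 0):
  k = 0: a₀ = 3; p₀/q₀ = 3/1; p₀² − 15·q₀² = 9 − 15 = -6.
  k = 1: m = 3, d = 6, a = ⌊(3 + 3)/6⌋ = 1; p/q = (1·3 + 1)/(1·1 + 0) = 4/1; p² − 15·q² = 16 − 15 = 1.
  The first convergent with p² − 15·q² = 1 gives the fundamental solution (x₁, y₁) = (4, 1).
Step 2: Apply the recurrence (x_{n+1}, y_{n+1}) = (x₁x_n + 15y₁y_n, x₁y_n + y₁x_n) repeatedly.
  From (x_1, y_1) = (4, 1): x_2 = 4·4 + 15·1·1 = 31; y_2 = 4·1 + 1·4 = 8.
  From (x_2, y_2) = (31, 8): x_3 = 4·31 + 15·1·8 = 244; y_3 = 4·8 + 1·31 = 63.
  From (x_3, y_3) = (244, 63): x_4 = 4·244 + 15·1·63 = 1921; y_4 = 4·63 + 1·244 = 496.
  From (x_4, y_4) = (1921, 496): x_5 = 4·1921 + 15·1·496 = 15124; y_5 = 4·496 + 1·1921 = 3905.
  From (x_5, y_5) = (15124, 3905): x_6 = 4·15124 + 15·1·3905 = 119071; y_6 = 4·3905 + 1·15124 = 30744.
  From (x_6, y_6) = (119071, 30744): x_7 = 4·119071 + 15·1·30744 = 937444; y_7 = 4·30744 + 1·119071 = 242047.
  From (x_7, y_7) = (937444, 242047): x_8 = 4·937444 + 15·1·242047 = 7380481; y_8 = 4·242047 + 1·937444 = 1905632.
Step 3: Verify x_8² - 15·y_8² = 54471499791361 - 54471499791360 = 1 (should be 1). ✓

(x_1, y_1) = (4, 1); (x_8, y_8) = (7380481, 1905632).


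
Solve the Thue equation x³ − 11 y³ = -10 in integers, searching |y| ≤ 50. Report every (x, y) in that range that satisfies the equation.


The equation is x³ - 11y³ = -10. For fixed y, x³ = 11·y³ − 10, so a solution requires the RHS to be a perfect cube.
Strategy: iterate y from -50 to 50, compute RHS = 11·y³ − 10, and check whether it is a (positive or negative) perfect cube.
Check small values of y:
  y = 0: RHS = -10 is not a perfect cube.
  y = 1: RHS = 1 = (1)³ ⇒ x = 1 works.
  y = -1: RHS = -21 is not a perfect cube.
  y = 2: RHS = 78 is not a perfect cube.
  y = -2: RHS = -98 is not a perfect cube.
  y = 3: RHS = 287 is not a perfect cube.
  y = -3: RHS = -307 is not a perfect cube.
Continuing the search up to |y| = 50 finds no further solutions beyond those listed.
Collected solutions: (1, 1).

Solutions (with |y| ≤ 50): (1, 1).


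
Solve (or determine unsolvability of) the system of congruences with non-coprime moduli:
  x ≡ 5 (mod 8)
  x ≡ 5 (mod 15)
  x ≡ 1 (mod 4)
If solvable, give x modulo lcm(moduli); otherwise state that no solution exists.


Moduli 8, 15, 4 are not pairwise coprime, so CRT works modulo lcm(m_i) when all pairwise compatibility conditions hold.
Pairwise compatibility: gcd(m_i, m_j) must divide a_i - a_j for every pair.
Merge one congruence at a time:
  Start: x ≡ 5 (mod 8).
  Combine with x ≡ 5 (mod 15): gcd(8, 15) = 1; 5 - 5 = 0, which IS divisible by 1, so compatible.
    Write x = 5 + 8·t and substitute into x ≡ 5 (mod 15): 8·t ≡ 5 − 5 = 0 (mod 15).
    The inverse of 8 mod 15 is 2 (since 8·2 = 16 = 1·15 + 1), so t ≡ 2·0 = 0 ≡ 0 (mod 15).
    Then x = 5 + 8·0 = 5, valid modulo lcm(8, 15) = 120: x ≡ 5 (mod 120).
  Combine with x ≡ 1 (mod 4): gcd(120, 4) = 4; 1 - 5 = -4, which IS divisible by 4, so compatible.
    Write x = 5 + 120·t and substitute into x ≡ 1 (mod 4): 120·t ≡ 1 − 5 = -4 (mod 4).
    Divide the congruence (and modulus) by g = 4: 30·t ≡ -1 (mod 1).
    Modulo 1 every t works; take t = 0.
    Then x = 5 + 120·0 = 5, valid modulo lcm(120, 4) = 120: x ≡ 5 (mod 120).
Verify: 5 mod 8 = 5, 5 mod 15 = 5, 5 mod 4 = 1.

x ≡ 5 (mod 120).


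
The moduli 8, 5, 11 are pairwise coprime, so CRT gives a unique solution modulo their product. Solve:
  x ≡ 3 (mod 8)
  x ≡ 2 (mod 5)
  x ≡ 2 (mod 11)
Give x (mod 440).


Moduli 8, 5, 11 are pairwise coprime; by CRT there is a unique solution modulo M = 8 · 5 · 11 = 440.
Solve pairwise, accumulating the modulus:
  Start with x ≡ 3 (mod 8).
  Combine with x ≡ 2 (mod 5): since gcd(8, 5) = 1, we get a unique residue mod 40.
    Write x = 3 + 8·t and substitute into x ≡ 2 (mod 5): 8·t ≡ 2 − 3 = -1 (mod 5).
    Reduce coefficients mod 5: 3·t ≡ 4 (mod 5).
    The inverse of 3 mod 5 is 2 (since 3·2 = 6 = 1·5 + 1), so t ≡ 2·4 = 8 ≡ 3 (mod 5).
    Then x = 3 + 8·3 = 27, valid modulo lcm(8, 5) = 40: x ≡ 27 (mod 40).
  Combine with x ≡ 2 (mod 11): since gcd(40, 11) = 1, we get a unique residue mod 440.
    Write x = 27 + 40·t and substitute into x ≡ 2 (mod 11): 40·t ≡ 2 − 27 = -25 (mod 11).
    Reduce coefficients mod 11: 7·t ≡ 8 (mod 11).
    The inverse of 7 mod 11 is 8 (since 7·8 = 56 = 5·11 + 1), so t ≡ 8·8 = 64 ≡ 9 (mod 11).
    Then x = 27 + 40·9 = 387, valid modulo lcm(40, 11) = 440: x ≡ 387 (mod 440).
Verify: 387 mod 8 = 3 ✓, 387 mod 5 = 2 ✓, 387 mod 11 = 2 ✓.

x ≡ 387 (mod 440).


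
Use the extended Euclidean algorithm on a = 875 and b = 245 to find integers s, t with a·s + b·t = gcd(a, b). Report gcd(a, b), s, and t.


Euclidean algorithm on (875, 245) — divide until remainder is 0:
  875 = 3 · 245 + 140
  245 = 1 · 140 + 105
  140 = 1 · 105 + 35
  105 = 3 · 35 + 0
gcd(875, 245) = 35.
Track Bezout coefficients alongside the remainders: start with r₀ = 875 = a·1 + b·0 (s = 1, t = 0) and r₁ = 245 = a·0 + b·1 (s = 0, t = 1); each new remainder r_{k+1} = r_{k-1} − q_k·r_k inherits s_{k+1} = s_{k-1} − q_k·s_k, t_{k+1} = t_{k-1} − q_k·t_k, so r_k = a·s_k + b·t_k at every step:
  q = 3: r = 140, s = 1 − 3·0 = 1, t = 0 − 3·1 = -3  (check: 875·1 + 245·(-3) = 140)
  q = 1: r = 105, s = 0 − 1·1 = -1, t = 1 − 1·(-3) = 4  (check: 875·(-1) + 245·4 = 105)
  q = 1: r = 35, s = 1 − 1·(-1) = 2, t = -3 − 1·4 = -7  (check: 875·2 + 245·(-7) = 35)
The row with r = 35 (the gcd) gives the Bezout coefficients s = 2, t = -7.
Result: 875 · (2) + 245 · (-7) = 35.

gcd(875, 245) = 35; s = 2, t = -7 (check: 875·2 + 245·(-7) = 35).


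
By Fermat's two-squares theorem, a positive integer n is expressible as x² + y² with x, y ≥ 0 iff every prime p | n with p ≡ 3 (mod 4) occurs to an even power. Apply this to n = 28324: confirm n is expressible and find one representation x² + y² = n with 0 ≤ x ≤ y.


Step 1: Factor n = 28324 = 2^2 · 73 · 97.
Step 2: Check the mod-4 condition on each prime factor: 2 = 2 (special); 73 ≡ 1 (mod 4), exponent 1; 97 ≡ 1 (mod 4), exponent 1.
All primes ≡ 3 (mod 4) appear to even exponent (or don't appear), so by the two-squares theorem n IS expressible as a sum of two squares.
Step 3: Build a representation. Group n = k² · m with k = 2 and m = 73 · 97 = 7081 (a product of primes ≡ 1 (mod 4)); a representation of m scales to one of n via (k·x)² + (k·y)² = k²(x² + y²). Each prime p ≡ 1 (mod 4) is itself a sum of two squares; find a² by testing p − a² for a perfect square:
  73: 73 − 1² = 72, 73 − 2² = 69, 73 − 3² = 64 = 8² ⇒ 73 = 3² + 8².
  97: 97 − 1² = 96, 97 − 2² = 93, 97 − 3² = 88, 97 − 4² = 81 = 9² ⇒ 97 = 4² + 9².
  Combine using the Brahmagupta–Fibonacci identity (a² + b²)(c² + d²) = (ac − bd)² + (ad + bc)² = (ac + bd)² + (ad − bc)²:
  73 · 97 = 7081: from (3² + 8²)(4² + 9²), take (3·4 − 8·9, 3·9 + 8·4) = (12 − 72, 27 + 32) = (-60, 59); dropping signs (only squares matter) gives (60, 59); check 60² + 59² = 3600 + 3481 = 7081 ✓.
  Scale by k = 2: (2·60, 2·59) = (120, 118).
Step 4: Order so x ≤ y and verify: 118² + 120² = 13924 + 14400 = 28324 = n. ✓

n = 28324 = 118² + 120² (one valid representation with x ≤ y).


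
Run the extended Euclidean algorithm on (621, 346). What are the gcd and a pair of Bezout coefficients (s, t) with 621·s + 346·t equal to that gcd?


Euclidean algorithm on (621, 346) — divide until remainder is 0:
  621 = 1 · 346 + 275
  346 = 1 · 275 + 71
  275 = 3 · 71 + 62
  71 = 1 · 62 + 9
  62 = 6 · 9 + 8
  9 = 1 · 8 + 1
  8 = 8 · 1 + 0
gcd(621, 346) = 1.
Track Bezout coefficients alongside the remainders: start with r₀ = 621 = a·1 + b·0 (s = 1, t = 0) and r₁ = 346 = a·0 + b·1 (s = 0, t = 1); each new remainder r_{k+1} = r_{k-1} − q_k·r_k inherits s_{k+1} = s_{k-1} − q_k·s_k, t_{k+1} = t_{k-1} − q_k·t_k, so r_k = a·s_k + b·t_k at every step:
  q = 1: r = 275, s = 1 − 1·0 = 1, t = 0 − 1·1 = -1  (check: 621·1 + 346·(-1) = 275)
  q = 1: r = 71, s = 0 − 1·1 = -1, t = 1 − 1·(-1) = 2  (check: 621·(-1) + 346·2 = 71)
  q = 3: r = 62, s = 1 − 3·(-1) = 4, t = -1 − 3·2 = -7  (check: 621·4 + 346·(-7) = 62)
  q = 1: r = 9, s = -1 − 1·4 = -5, t = 2 − 1·(-7) = 9  (check: 621·(-5) + 346·9 = 9)
  q = 6: r = 8, s = 4 − 6·(-5) = 34, t = -7 − 6·9 = -61  (check: 621·34 + 346·(-61) = 8)
  q = 1: r = 1, s = -5 − 1·34 = -39, t = 9 − 1·(-61) = 70  (check: 621·(-39) + 346·70 = 1)
The row with r = 1 (the gcd) gives the Bezout coefficients s = -39, t = 70.
Result: 621 · (-39) + 346 · (70) = 1.

gcd(621, 346) = 1; s = -39, t = 70 (check: 621·(-39) + 346·70 = 1).


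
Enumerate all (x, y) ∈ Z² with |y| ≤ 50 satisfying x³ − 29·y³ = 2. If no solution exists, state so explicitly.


The equation is x³ - 29y³ = 2. For fixed y, x³ = 29·y³ + 2, so a solution requires the RHS to be a perfect cube.
Strategy: iterate y from -50 to 50, compute RHS = 29·y³ + 2, and check whether it is a (positive or negative) perfect cube.
Check small values of y:
  y = 0: RHS = 2 is not a perfect cube.
  y = 1: RHS = 31 is not a perfect cube.
  y = -1: RHS = -27 = (-3)³ ⇒ x = -3 works.
  y = 2: RHS = 234 is not a perfect cube.
  y = -2: RHS = -230 is not a perfect cube.
  y = 3: RHS = 785 is not a perfect cube.
  y = -3: RHS = -781 is not a perfect cube.
Continuing the search up to |y| = 50 finds no further solutions beyond those listed.
Collected solutions: (-3, -1).

Solutions (with |y| ≤ 50): (-3, -1).


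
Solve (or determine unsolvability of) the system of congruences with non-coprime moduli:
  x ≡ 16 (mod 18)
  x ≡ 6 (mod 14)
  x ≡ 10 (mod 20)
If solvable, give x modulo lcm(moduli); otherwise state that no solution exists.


Moduli 18, 14, 20 are not pairwise coprime, so CRT works modulo lcm(m_i) when all pairwise compatibility conditions hold.
Pairwise compatibility: gcd(m_i, m_j) must divide a_i - a_j for every pair.
Merge one congruence at a time:
  Start: x ≡ 16 (mod 18).
  Combine with x ≡ 6 (mod 14): gcd(18, 14) = 2; 6 - 16 = -10, which IS divisible by 2, so compatible.
    Write x = 16 + 18·t and substitute into x ≡ 6 (mod 14): 18·t ≡ 6 − 16 = -10 (mod 14).
    Divide the congruence (and modulus) by g = 2: 9·t ≡ -5 (mod 7).
    Reduce coefficients mod 7: 2·t ≡ 2 (mod 7).
    The inverse of 2 mod 7 is 4 (since 2·4 = 8 = 1·7 + 1), so t ≡ 4·2 = 8 ≡ 1 (mod 7).
    Then x = 16 + 18·1 = 34, valid modulo lcm(18, 14) = 126: x ≡ 34 (mod 126).
  Combine with x ≡ 10 (mod 20): gcd(126, 20) = 2; 10 - 34 = -24, which IS divisible by 2, so compatible.
    Write x = 34 + 126·t and substitute into x ≡ 10 (mod 20): 126·t ≡ 10 − 34 = -24 (mod 20).
    Divide the congruence (and modulus) by g = 2: 63·t ≡ -12 (mod 10).
    Reduce coefficients mod 10: 3·t ≡ 8 (mod 10).
    The inverse of 3 mod 10 is 7 (since 3·7 = 21 = 2·10 + 1), so t ≡ 7·8 = 56 ≡ 6 (mod 10).
    Then x = 34 + 126·6 = 790, valid modulo lcm(126, 20) = 1260: x ≡ 790 (mod 1260).
Verify: 790 mod 18 = 16, 790 mod 14 = 6, 790 mod 20 = 10.

x ≡ 790 (mod 1260).


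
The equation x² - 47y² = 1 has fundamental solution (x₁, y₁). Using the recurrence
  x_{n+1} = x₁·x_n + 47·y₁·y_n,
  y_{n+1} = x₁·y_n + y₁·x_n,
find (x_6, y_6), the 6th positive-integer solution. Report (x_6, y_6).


Step 1: Find the fundamental solution (x₁, y₁) of x² - 47y² = 1.
  Expand √47 as a continued fraction. a₀ = ⌊√47⌋ = 6; iterate m_{k+1} = d_k·a_k − m_k, d_{k+1} = (47 − m_{k+1}²)/d_k, a_{k+1} = ⌊(a₀ + m_{k+1})/d_{k+1}⌋ (starting m₀ = 0, d₀ = 1), with convergents p_k = a_k·p_{k-1} + p_{k-2}, q_k = a_k·q_{k-1} + q_{k-2} (p₋₁ = 1, q₋₁ = 0):
  k = 0: a₀ = 6; p₀/q₀ = 6/1; p₀² − 47·q₀² = 36 − 47 = -11.
  k = 1: m = 6, d = 11, a = ⌊(6 + 6)/11⌋ = 1; p/q = (1·6 + 1)/(1·1 + 0) = 7/1; p² − 47·q² = 49 − 47 = 2.
  k = 2: m = 5, d = 2, a = ⌊(6 + 5)/2⌋ = 5; p/q = (5·7 + 6)/(5·1 + 1) = 41/6; p² − 47·q² = 1681 − 1692 = -11.
  k = 3: m = 5, d = 11, a = ⌊(6 + 5)/11⌋ = 1; p/q = (1·41 + 7)/(1·6 + 1) = 48/7; p² − 47·q² = 2304 − 2303 = 1.
  The first convergent with p² − 47·q² = 1 gives the fundamental solution (x₁, y₁) = (48, 7).
Step 2: Apply the recurrence (x_{n+1}, y_{n+1}) = (x₁x_n + 47y₁y_n, x₁y_n + y₁x_n) repeatedly.
  From (x_1, y_1) = (48, 7): x_2 = 48·48 + 47·7·7 = 4607; y_2 = 48·7 + 7·48 = 672.
  From (x_2, y_2) = (4607, 672): x_3 = 48·4607 + 47·7·672 = 442224; y_3 = 48·672 + 7·4607 = 64505.
  From (x_3, y_3) = (442224, 64505): x_4 = 48·442224 + 47·7·64505 = 42448897; y_4 = 48·64505 + 7·442224 = 6191808.
  From (x_4, y_4) = (42448897, 6191808): x_5 = 48·42448897 + 47·7·6191808 = 4074651888; y_5 = 48·6191808 + 7·42448897 = 594349063.
  From (x_5, y_5) = (4074651888, 594349063): x_6 = 48·4074651888 + 47·7·594349063 = 391124132351; y_6 = 48·594349063 + 7·4074651888 = 57051318240.
Step 3: Verify x_6² - 47·y_6² = 152978086907322564787201 - 152978086907322564787200 = 1 (should be 1). ✓

(x_1, y_1) = (48, 7); (x_6, y_6) = (391124132351, 57051318240).


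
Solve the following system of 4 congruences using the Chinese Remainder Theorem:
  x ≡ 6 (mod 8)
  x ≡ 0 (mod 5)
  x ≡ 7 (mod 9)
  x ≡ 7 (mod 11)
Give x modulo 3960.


Product of moduli M = 8 · 5 · 9 · 11 = 3960.
Merge one congruence at a time:
  Start: x ≡ 6 (mod 8).
  Combine with x ≡ 0 (mod 5); new modulus lcm = 40.
    Write x = 6 + 8·t and substitute into x ≡ 0 (mod 5): 8·t ≡ 0 − 6 = -6 (mod 5).
    Reduce coefficients mod 5: 3·t ≡ 4 (mod 5).
    The inverse of 3 mod 5 is 2 (since 3·2 = 6 = 1·5 + 1), so t ≡ 2·4 = 8 ≡ 3 (mod 5).
    Then x = 6 + 8·3 = 30, valid modulo lcm(8, 5) = 40: x ≡ 30 (mod 40).
  Combine with x ≡ 7 (mod 9); new modulus lcm = 360.
    Write x = 30 + 40·t and substitute into x ≡ 7 (mod 9): 40·t ≡ 7 − 30 = -23 (mod 9).
    Reduce coefficients mod 9: 4·t ≡ 4 (mod 9).
    The inverse of 4 mod 9 is 7 (since 4·7 = 28 = 3·9 + 1), so t ≡ 7·4 = 28 ≡ 1 (mod 9).
    Then x = 30 + 40·1 = 70, valid modulo lcm(40, 9) = 360: x ≡ 70 (mod 360).
  Combine with x ≡ 7 (mod 11); new modulus lcm = 3960.
    Write x = 70 + 360·t and substitute into x ≡ 7 (mod 11): 360·t ≡ 7 − 70 = -63 (mod 11).
    Reduce coefficients mod 11: 8·t ≡ 3 (mod 11).
    The inverse of 8 mod 11 is 7 (since 8·7 = 56 = 5·11 + 1), so t ≡ 7·3 = 21 ≡ 10 (mod 11).
    Then x = 70 + 360·10 = 3670, valid modulo lcm(360, 11) = 3960: x ≡ 3670 (mod 3960).
Verify against each original: 3670 mod 8 = 6, 3670 mod 5 = 0, 3670 mod 9 = 7, 3670 mod 11 = 7.

x ≡ 3670 (mod 3960).


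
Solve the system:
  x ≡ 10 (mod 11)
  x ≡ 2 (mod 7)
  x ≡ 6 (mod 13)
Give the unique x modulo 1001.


Moduli 11, 7, 13 are pairwise coprime; by CRT there is a unique solution modulo M = 11 · 7 · 13 = 1001.
Solve pairwise, accumulating the modulus:
  Start with x ≡ 10 (mod 11).
  Combine with x ≡ 2 (mod 7): since gcd(11, 7) = 1, we get a unique residue mod 77.
    Write x = 10 + 11·t and substitute into x ≡ 2 (mod 7): 11·t ≡ 2 − 10 = -8 (mod 7).
    Reduce coefficients mod 7: 4·t ≡ 6 (mod 7).
    The inverse of 4 mod 7 is 2 (since 4·2 = 8 = 1·7 + 1), so t ≡ 2·6 = 12 ≡ 5 (mod 7).
    Then x = 10 + 11·5 = 65, valid modulo lcm(11, 7) = 77: x ≡ 65 (mod 77).
  Combine with x ≡ 6 (mod 13): since gcd(77, 13) = 1, we get a unique residue mod 1001.
    Write x = 65 + 77·t and substitute into x ≡ 6 (mod 13): 77·t ≡ 6 − 65 = -59 (mod 13).
    Reduce coefficients mod 13: 12·t ≡ 6 (mod 13).
    The inverse of 12 mod 13 is 12 (since 12·12 = 144 = 11·13 + 1), so t ≡ 12·6 = 72 ≡ 7 (mod 13).
    Then x = 65 + 77·7 = 604, valid modulo lcm(77, 13) = 1001: x ≡ 604 (mod 1001).
Verify: 604 mod 11 = 10 ✓, 604 mod 7 = 2 ✓, 604 mod 13 = 6 ✓.

x ≡ 604 (mod 1001).


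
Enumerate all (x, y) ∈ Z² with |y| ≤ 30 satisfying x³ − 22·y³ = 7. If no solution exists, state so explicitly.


The equation is x³ - 22y³ = 7. For fixed y, x³ = 22·y³ + 7, so a solution requires the RHS to be a perfect cube.
Strategy: iterate y from -30 to 30, compute RHS = 22·y³ + 7, and check whether it is a (positive or negative) perfect cube.
Check small values of y:
  y = 0: RHS = 7 is not a perfect cube.
  y = 1: RHS = 29 is not a perfect cube.
  y = -1: RHS = -15 is not a perfect cube.
  y = 2: RHS = 183 is not a perfect cube.
  y = -2: RHS = -169 is not a perfect cube.
  y = 3: RHS = 601 is not a perfect cube.
  y = -3: RHS = -587 is not a perfect cube.
Continuing the search up to |y| = 30 finds no solutions either.
No (x, y) in the scanned range satisfies the equation.

No integer solutions with |y| ≤ 30.


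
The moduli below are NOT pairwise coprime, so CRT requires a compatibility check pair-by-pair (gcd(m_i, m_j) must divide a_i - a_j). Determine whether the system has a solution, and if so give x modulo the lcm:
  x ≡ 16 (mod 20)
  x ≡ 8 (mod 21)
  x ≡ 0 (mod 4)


Moduli 20, 21, 4 are not pairwise coprime, so CRT works modulo lcm(m_i) when all pairwise compatibility conditions hold.
Pairwise compatibility: gcd(m_i, m_j) must divide a_i - a_j for every pair.
Merge one congruence at a time:
  Start: x ≡ 16 (mod 20).
  Combine with x ≡ 8 (mod 21): gcd(20, 21) = 1; 8 - 16 = -8, which IS divisible by 1, so compatible.
    Write x = 16 + 20·t and substitute into x ≡ 8 (mod 21): 20·t ≡ 8 − 16 = -8 (mod 21).
    Reduce coefficients mod 21: 20·t ≡ 13 (mod 21).
    The inverse of 20 mod 21 is 20 (since 20·20 = 400 = 19·21 + 1), so t ≡ 20·13 = 260 ≡ 8 (mod 21).
    Then x = 16 + 20·8 = 176, valid modulo lcm(20, 21) = 420: x ≡ 176 (mod 420).
  Combine with x ≡ 0 (mod 4): gcd(420, 4) = 4; 0 - 176 = -176, which IS divisible by 4, so compatible.
    Write x = 176 + 420·t and substitute into x ≡ 0 (mod 4): 420·t ≡ 0 − 176 = -176 (mod 4).
    Divide the congruence (and modulus) by g = 4: 105·t ≡ -44 (mod 1).
    Modulo 1 every t works; take t = 0.
    Then x = 176 + 420·0 = 176, valid modulo lcm(420, 4) = 420: x ≡ 176 (mod 420).
Verify: 176 mod 20 = 16, 176 mod 21 = 8, 176 mod 4 = 0.

x ≡ 176 (mod 420).


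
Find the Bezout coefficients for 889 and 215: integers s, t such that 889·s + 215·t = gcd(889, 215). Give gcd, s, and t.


Euclidean algorithm on (889, 215) — divide until remainder is 0:
  889 = 4 · 215 + 29
  215 = 7 · 29 + 12
  29 = 2 · 12 + 5
  12 = 2 · 5 + 2
  5 = 2 · 2 + 1
  2 = 2 · 1 + 0
gcd(889, 215) = 1.
Track Bezout coefficients alongside the remainders: start with r₀ = 889 = a·1 + b·0 (s = 1, t = 0) and r₁ = 215 = a·0 + b·1 (s = 0, t = 1); each new remainder r_{k+1} = r_{k-1} − q_k·r_k inherits s_{k+1} = s_{k-1} − q_k·s_k, t_{k+1} = t_{k-1} − q_k·t_k, so r_k = a·s_k + b·t_k at every step:
  q = 4: r = 29, s = 1 − 4·0 = 1, t = 0 − 4·1 = -4  (check: 889·1 + 215·(-4) = 29)
  q = 7: r = 12, s = 0 − 7·1 = -7, t = 1 − 7·(-4) = 29  (check: 889·(-7) + 215·29 = 12)
  q = 2: r = 5, s = 1 − 2·(-7) = 15, t = -4 − 2·29 = -62  (check: 889·15 + 215·(-62) = 5)
  q = 2: r = 2, s = -7 − 2·15 = -37, t = 29 − 2·(-62) = 153  (check: 889·(-37) + 215·153 = 2)
  q = 2: r = 1, s = 15 − 2·(-37) = 89, t = -62 − 2·153 = -368  (check: 889·89 + 215·(-368) = 1)
The row with r = 1 (the gcd) gives the Bezout coefficients s = 89, t = -368.
Result: 889 · (89) + 215 · (-368) = 1.

gcd(889, 215) = 1; s = 89, t = -368 (check: 889·89 + 215·(-368) = 1).


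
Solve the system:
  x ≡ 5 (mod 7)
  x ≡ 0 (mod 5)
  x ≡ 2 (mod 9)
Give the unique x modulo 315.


Moduli 7, 5, 9 are pairwise coprime; by CRT there is a unique solution modulo M = 7 · 5 · 9 = 315.
Solve pairwise, accumulating the modulus:
  Start with x ≡ 5 (mod 7).
  Combine with x ≡ 0 (mod 5): since gcd(7, 5) = 1, we get a unique residue mod 35.
    Write x = 5 + 7·t and substitute into x ≡ 0 (mod 5): 7·t ≡ 0 − 5 = -5 (mod 5).
    Reduce coefficients mod 5: 2·t ≡ 0 (mod 5).
    The inverse of 2 mod 5 is 3 (since 2·3 = 6 = 1·5 + 1), so t ≡ 3·0 = 0 ≡ 0 (mod 5).
    Then x = 5 + 7·0 = 5, valid modulo lcm(7, 5) = 35: x ≡ 5 (mod 35).
  Combine with x ≡ 2 (mod 9): since gcd(35, 9) = 1, we get a unique residue mod 315.
    Write x = 5 + 35·t and substitute into x ≡ 2 (mod 9): 35·t ≡ 2 − 5 = -3 (mod 9).
    Reduce coefficients mod 9: 8·t ≡ 6 (mod 9).
    The inverse of 8 mod 9 is 8 (since 8·8 = 64 = 7·9 + 1), so t ≡ 8·6 = 48 ≡ 3 (mod 9).
    Then x = 5 + 35·3 = 110, valid modulo lcm(35, 9) = 315: x ≡ 110 (mod 315).
Verify: 110 mod 7 = 5 ✓, 110 mod 5 = 0 ✓, 110 mod 9 = 2 ✓.

x ≡ 110 (mod 315).


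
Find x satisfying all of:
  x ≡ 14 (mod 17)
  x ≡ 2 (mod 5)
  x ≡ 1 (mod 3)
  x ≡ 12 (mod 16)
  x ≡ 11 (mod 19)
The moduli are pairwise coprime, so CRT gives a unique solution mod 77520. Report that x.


Product of moduli M = 17 · 5 · 3 · 16 · 19 = 77520.
Merge one congruence at a time:
  Start: x ≡ 14 (mod 17).
  Combine with x ≡ 2 (mod 5); new modulus lcm = 85.
    Write x = 14 + 17·t and substitute into x ≡ 2 (mod 5): 17·t ≡ 2 − 14 = -12 (mod 5).
    Reduce coefficients mod 5: 2·t ≡ 3 (mod 5).
    The inverse of 2 mod 5 is 3 (since 2·3 = 6 = 1·5 + 1), so t ≡ 3·3 = 9 ≡ 4 (mod 5).
    Then x = 14 + 17·4 = 82, valid modulo lcm(17, 5) = 85: x ≡ 82 (mod 85).
  Combine with x ≡ 1 (mod 3); new modulus lcm = 255.
    Write x = 82 + 85·t and substitute into x ≡ 1 (mod 3): 85·t ≡ 1 − 82 = -81 (mod 3).
    Reduce coefficients mod 3: 1·t ≡ 0 (mod 3).
    So t ≡ 0 (mod 3).
    Then x = 82 + 85·0 = 82, valid modulo lcm(85, 3) = 255: x ≡ 82 (mod 255).
  Combine with x ≡ 12 (mod 16); new modulus lcm = 4080.
    Write x = 82 + 255·t and substitute into x ≡ 12 (mod 16): 255·t ≡ 12 − 82 = -70 (mod 16).
    Reduce coefficients mod 16: 15·t ≡ 10 (mod 16).
    The inverse of 15 mod 16 is 15 (since 15·15 = 225 = 14·16 + 1), so t ≡ 15·10 = 150 ≡ 6 (mod 16).
    Then x = 82 + 255·6 = 1612, valid modulo lcm(255, 16) = 4080: x ≡ 1612 (mod 4080).
  Combine with x ≡ 11 (mod 19); new modulus lcm = 77520.
    Write x = 1612 + 4080·t and substitute into x ≡ 11 (mod 19): 4080·t ≡ 11 − 1612 = -1601 (mod 19).
    Reduce coefficients mod 19: 14·t ≡ 14 (mod 19).
    The inverse of 14 mod 19 is 15 (since 14·15 = 210 = 11·19 + 1), so t ≡ 15·14 = 210 ≡ 1 (mod 19).
    Then x = 1612 + 4080·1 = 5692, valid modulo lcm(4080, 19) = 77520: x ≡ 5692 (mod 77520).
Verify against each original: 5692 mod 17 = 14, 5692 mod 5 = 2, 5692 mod 3 = 1, 5692 mod 16 = 12, 5692 mod 19 = 11.

x ≡ 5692 (mod 77520).


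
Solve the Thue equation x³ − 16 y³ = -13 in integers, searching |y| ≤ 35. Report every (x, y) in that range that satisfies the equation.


The equation is x³ - 16y³ = -13. For fixed y, x³ = 16·y³ − 13, so a solution requires the RHS to be a perfect cube.
Strategy: iterate y from -35 to 35, compute RHS = 16·y³ − 13, and check whether it is a (positive or negative) perfect cube.
Check small values of y:
  y = 0: RHS = -13 is not a perfect cube.
  y = 1: RHS = 3 is not a perfect cube.
  y = -1: RHS = -29 is not a perfect cube.
  y = 2: RHS = 115 is not a perfect cube.
  y = -2: RHS = -141 is not a perfect cube.
  y = 3: RHS = 419 is not a perfect cube.
  y = -3: RHS = -445 is not a perfect cube.
Continuing the search up to |y| = 35 finds no solutions either.
No (x, y) in the scanned range satisfies the equation.

No integer solutions with |y| ≤ 35.


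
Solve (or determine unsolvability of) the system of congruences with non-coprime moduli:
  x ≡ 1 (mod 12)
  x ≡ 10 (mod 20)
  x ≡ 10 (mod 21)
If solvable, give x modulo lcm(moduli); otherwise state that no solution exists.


Moduli 12, 20, 21 are not pairwise coprime, so CRT works modulo lcm(m_i) when all pairwise compatibility conditions hold.
Pairwise compatibility: gcd(m_i, m_j) must divide a_i - a_j for every pair.
Merge one congruence at a time:
  Start: x ≡ 1 (mod 12).
  Combine with x ≡ 10 (mod 20): gcd(12, 20) = 4, and 10 - 1 = 9 is NOT divisible by 4.
    ⇒ system is inconsistent (no integer solution).

No solution (the system is inconsistent).
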